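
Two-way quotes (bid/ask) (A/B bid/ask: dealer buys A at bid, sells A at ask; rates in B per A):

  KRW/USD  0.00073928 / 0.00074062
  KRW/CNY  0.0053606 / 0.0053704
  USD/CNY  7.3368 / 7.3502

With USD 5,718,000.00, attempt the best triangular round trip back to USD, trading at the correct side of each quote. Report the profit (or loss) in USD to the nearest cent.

Best loop USD → CNY → KRW → USD:
USD 5,718,000.00 × 7.3368 (sell USD at bid) = CNY 41,951,822.40
CNY 41,951,822.40 ÷ 0.0053704 (buy KRW at ask) = KRW 7,811,675,555
KRW 7,811,675,555 × 0.00073928 (sell KRW at bid) = USD 5,775,015.50

Net profit: USD 57,015.50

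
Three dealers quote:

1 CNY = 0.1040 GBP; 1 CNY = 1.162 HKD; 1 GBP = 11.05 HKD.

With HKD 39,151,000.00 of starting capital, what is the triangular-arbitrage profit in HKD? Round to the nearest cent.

Profitable loop is HKD → GBP → CNY → HKD:
HKD 39,151,000.00 ÷ 11.05 = GBP 3,543,076.92
GBP 3,543,076.92 ÷ 0.1040 = CNY 34,068,047.34
CNY 34,068,047.34 × 1.162 = HKD 39,587,071.01
Profit = HKD 39,587,071.01 − HKD 39,151,000.00

Profit: HKD 436,071.01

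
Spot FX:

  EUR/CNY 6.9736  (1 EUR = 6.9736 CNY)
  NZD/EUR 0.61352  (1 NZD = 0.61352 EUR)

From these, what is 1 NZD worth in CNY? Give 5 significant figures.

NZD/CNY = 4.2784

1 NZD × 0.61352 = 0.61352 EUR
0.61352 EUR × 6.9736 = 4.27844 CNY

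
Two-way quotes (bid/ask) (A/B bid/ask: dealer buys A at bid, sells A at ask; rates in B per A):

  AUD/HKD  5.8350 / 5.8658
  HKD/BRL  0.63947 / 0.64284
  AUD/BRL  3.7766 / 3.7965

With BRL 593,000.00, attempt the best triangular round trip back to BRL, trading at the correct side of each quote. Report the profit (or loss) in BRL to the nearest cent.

Net profit: BRL 916.70

Best loop BRL → HKD → AUD → BRL:
BRL 593,000.00 ÷ 0.64284 (buy HKD at ask) = HKD 922,469.04
HKD 922,469.04 ÷ 5.8658 (buy AUD at ask) = AUD 157,262.27
AUD 157,262.27 × 3.7766 (sell AUD at bid) = BRL 593,916.70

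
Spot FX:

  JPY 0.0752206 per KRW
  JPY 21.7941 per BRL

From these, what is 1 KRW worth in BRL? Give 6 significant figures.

1 KRW × 0.0752206 = 0.0752206 JPY
0.0752206 JPY ÷ 21.7941 = 0.00345142 BRL

KRW/BRL = 0.00345142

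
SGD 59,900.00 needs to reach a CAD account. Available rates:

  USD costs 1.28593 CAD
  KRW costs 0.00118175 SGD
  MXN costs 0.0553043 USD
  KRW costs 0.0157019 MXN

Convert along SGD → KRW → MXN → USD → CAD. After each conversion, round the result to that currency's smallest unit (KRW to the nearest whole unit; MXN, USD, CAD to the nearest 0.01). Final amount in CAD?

SGD 59,900.00 ÷ 0.00118175 = KRW 50,687,540
KRW 50,687,540 × 0.0157019 = MXN 795,890.68
MXN 795,890.68 × 0.0553043 = USD 44,016.18
USD 44,016.18 × 1.28593 = CAD 56,601.73

CAD 56,601.73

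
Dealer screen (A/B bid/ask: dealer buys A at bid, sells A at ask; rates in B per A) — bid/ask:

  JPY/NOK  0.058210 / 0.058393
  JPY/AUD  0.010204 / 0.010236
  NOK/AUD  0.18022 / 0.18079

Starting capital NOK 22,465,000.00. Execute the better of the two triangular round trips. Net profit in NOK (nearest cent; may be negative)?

Best loop NOK → AUD → JPY → NOK:
NOK 22,465,000.00 × 0.18022 (sell NOK at bid) = AUD 4,048,642.30
AUD 4,048,642.30 ÷ 0.010236 (buy JPY at ask) = JPY 395,529,728
JPY 395,529,728 × 0.058210 (sell JPY at bid) = NOK 23,023,785.49

Net profit: NOK 558,785.49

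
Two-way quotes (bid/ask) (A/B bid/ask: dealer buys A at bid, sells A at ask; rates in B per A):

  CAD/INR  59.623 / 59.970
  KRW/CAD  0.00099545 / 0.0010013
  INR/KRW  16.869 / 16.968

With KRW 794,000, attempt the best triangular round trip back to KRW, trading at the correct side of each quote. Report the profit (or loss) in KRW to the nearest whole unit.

Best loop KRW → CAD → INR → KRW:
KRW 794,000 × 0.00099545 (sell KRW at bid) = CAD 790.39
CAD 790.39 × 59.623 (sell CAD at bid) = INR 47,125.26
INR 47,125.26 × 16.869 (sell INR at bid) = KRW 794,956

Net profit: KRW 956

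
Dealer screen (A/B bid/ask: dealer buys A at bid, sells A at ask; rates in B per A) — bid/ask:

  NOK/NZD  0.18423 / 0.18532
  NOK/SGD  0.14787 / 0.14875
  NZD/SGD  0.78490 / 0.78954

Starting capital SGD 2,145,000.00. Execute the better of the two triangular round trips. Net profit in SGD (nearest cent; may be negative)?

Best loop SGD → NZD → NOK → SGD:
SGD 2,145,000.00 ÷ 0.78954 (buy NZD at ask) = NZD 2,716,771.79
NZD 2,716,771.79 ÷ 0.18532 (buy NOK at ask) = NOK 14,659,895.27
NOK 14,659,895.27 × 0.14787 (sell NOK at bid) = SGD 2,167,758.71

Net profit: SGD 22,758.71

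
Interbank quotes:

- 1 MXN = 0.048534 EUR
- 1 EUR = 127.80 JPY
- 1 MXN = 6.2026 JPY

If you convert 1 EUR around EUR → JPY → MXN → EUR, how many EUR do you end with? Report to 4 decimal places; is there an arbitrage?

1.0000 (no arbitrage)

Around EUR → JPY → MXN → EUR: 1 × 127.80 ÷ 6.2026 × 0.048534 = 1.000007
Product ≈ 1 (deviation 0.001%, within rounding noise).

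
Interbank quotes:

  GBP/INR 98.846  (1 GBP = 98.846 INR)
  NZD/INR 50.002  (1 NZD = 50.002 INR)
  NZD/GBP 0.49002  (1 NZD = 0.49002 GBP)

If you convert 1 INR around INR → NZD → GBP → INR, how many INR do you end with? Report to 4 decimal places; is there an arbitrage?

Around INR → NZD → GBP → INR: 1 ÷ 50.002 × 0.49002 × 98.846 = 0.968692
Product < 1; profitable direction is INR → GBP → NZD → INR.

0.9687 (arbitrage exists)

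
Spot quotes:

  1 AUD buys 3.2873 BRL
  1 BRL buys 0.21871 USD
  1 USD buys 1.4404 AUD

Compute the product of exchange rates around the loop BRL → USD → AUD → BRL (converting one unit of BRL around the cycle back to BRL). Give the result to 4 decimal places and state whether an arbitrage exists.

1.0356 (arbitrage exists)

Around BRL → USD → AUD → BRL: 1 × 0.21871 × 1.4404 × 3.2873 = 1.035598
Product > 1; profitable direction is BRL → USD → AUD → BRL.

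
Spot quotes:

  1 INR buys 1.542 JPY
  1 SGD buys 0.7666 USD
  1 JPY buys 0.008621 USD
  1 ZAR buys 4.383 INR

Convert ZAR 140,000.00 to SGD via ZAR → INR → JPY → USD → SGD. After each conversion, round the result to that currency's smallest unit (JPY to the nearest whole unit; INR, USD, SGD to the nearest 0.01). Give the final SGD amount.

SGD 10,640.76

ZAR 140,000.00 × 4.383 = INR 613,620.00
INR 613,620.00 × 1.542 = JPY 946,202
JPY 946,202 × 0.008621 = USD 8,157.21
USD 8,157.21 ÷ 0.7666 = SGD 10,640.76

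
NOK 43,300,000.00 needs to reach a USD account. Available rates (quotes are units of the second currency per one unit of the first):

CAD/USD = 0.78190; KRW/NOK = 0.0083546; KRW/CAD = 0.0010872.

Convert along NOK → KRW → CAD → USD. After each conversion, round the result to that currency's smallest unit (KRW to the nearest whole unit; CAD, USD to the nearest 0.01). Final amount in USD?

USD 4,405,780.86

NOK 43,300,000.00 ÷ 0.0083546 = KRW 5,182,773,562
KRW 5,182,773,562 × 0.0010872 = CAD 5,634,711.42
CAD 5,634,711.42 × 0.78190 = USD 4,405,780.86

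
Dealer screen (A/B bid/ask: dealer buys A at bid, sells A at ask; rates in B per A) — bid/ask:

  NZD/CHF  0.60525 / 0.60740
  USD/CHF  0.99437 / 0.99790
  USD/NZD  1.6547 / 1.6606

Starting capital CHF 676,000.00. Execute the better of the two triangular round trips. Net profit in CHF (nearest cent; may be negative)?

Best loop CHF → USD → NZD → CHF:
CHF 676,000.00 ÷ 0.99790 (buy USD at ask) = USD 677,422.59
USD 677,422.59 × 1.6547 (sell USD at bid) = NZD 1,120,931.16
NZD 1,120,931.16 × 0.60525 (sell NZD at bid) = CHF 678,443.58

Net profit: CHF 2,443.58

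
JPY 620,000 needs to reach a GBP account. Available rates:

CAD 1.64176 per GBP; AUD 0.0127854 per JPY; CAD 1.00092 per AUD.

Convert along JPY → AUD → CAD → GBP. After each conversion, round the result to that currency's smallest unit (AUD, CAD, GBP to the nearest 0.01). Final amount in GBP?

JPY 620,000 × 0.0127854 = AUD 7,926.95
AUD 7,926.95 × 1.00092 = CAD 7,934.24
CAD 7,934.24 ÷ 1.64176 = GBP 4,832.76

GBP 4,832.76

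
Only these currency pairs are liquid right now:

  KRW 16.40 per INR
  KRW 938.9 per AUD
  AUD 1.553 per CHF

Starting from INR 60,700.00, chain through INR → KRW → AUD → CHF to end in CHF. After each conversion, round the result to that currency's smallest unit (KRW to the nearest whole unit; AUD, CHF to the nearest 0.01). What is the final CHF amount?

INR 60,700.00 × 16.40 = KRW 995,480
KRW 995,480 ÷ 938.9 = AUD 1,060.26
AUD 1,060.26 ÷ 1.553 = CHF 682.72

CHF 682.72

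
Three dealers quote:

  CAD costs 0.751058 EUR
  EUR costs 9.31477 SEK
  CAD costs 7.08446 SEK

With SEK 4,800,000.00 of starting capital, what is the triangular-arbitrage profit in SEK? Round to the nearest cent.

Profit: SEK 60,739.85

Profitable loop is SEK → EUR → CAD → SEK:
SEK 4,800,000.00 ÷ 9.31477 = EUR 515,310.63
EUR 515,310.63 ÷ 0.751058 = CAD 686,112.96
CAD 686,112.96 × 7.08446 = SEK 4,860,739.85
Profit = SEK 4,860,739.85 − SEK 4,800,000.00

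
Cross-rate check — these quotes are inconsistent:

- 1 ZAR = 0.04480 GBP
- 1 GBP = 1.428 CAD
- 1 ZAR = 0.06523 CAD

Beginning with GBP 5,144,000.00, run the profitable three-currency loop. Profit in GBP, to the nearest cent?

Profitable loop is GBP → ZAR → CAD → GBP:
GBP 5,144,000.00 ÷ 0.04480 = ZAR 114,821,428.57
ZAR 114,821,428.57 × 0.06523 = CAD 7,489,801.79
CAD 7,489,801.79 ÷ 1.428 = GBP 5,244,959.23
Profit = GBP 5,244,959.23 − GBP 5,144,000.00

Profit: GBP 100,959.23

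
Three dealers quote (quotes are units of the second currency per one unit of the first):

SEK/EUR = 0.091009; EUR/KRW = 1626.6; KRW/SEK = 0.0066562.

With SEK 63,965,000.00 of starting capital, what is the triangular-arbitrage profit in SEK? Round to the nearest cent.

Profit: SEK 950,877.35

Profitable loop is SEK → KRW → EUR → SEK:
SEK 63,965,000.00 ÷ 0.0066562 = KRW 9,609,837,445
KRW 9,609,837,445 ÷ 1626.6 = EUR 5,907,929.08
EUR 5,907,929.08 ÷ 0.091009 = SEK 64,915,877.35
Profit = SEK 64,915,877.35 − SEK 63,965,000.00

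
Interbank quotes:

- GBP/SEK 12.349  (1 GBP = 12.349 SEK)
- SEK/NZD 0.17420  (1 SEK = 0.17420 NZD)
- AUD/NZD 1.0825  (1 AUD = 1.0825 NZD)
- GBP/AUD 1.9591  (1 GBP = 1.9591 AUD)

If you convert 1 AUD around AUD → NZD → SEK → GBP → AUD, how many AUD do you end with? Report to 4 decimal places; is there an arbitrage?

0.9858 (arbitrage exists)

Around AUD → NZD → SEK → GBP → AUD: 1 × 1.0825 ÷ 0.17420 ÷ 12.349 × 1.9591 = 0.985836
Product < 1; profitable direction is AUD → GBP → SEK → NZD → AUD.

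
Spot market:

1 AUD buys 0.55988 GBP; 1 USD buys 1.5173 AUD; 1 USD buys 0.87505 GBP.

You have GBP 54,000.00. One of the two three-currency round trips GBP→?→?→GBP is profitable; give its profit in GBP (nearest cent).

Profit: GBP 1,623.74

Profitable loop is GBP → AUD → USD → GBP:
GBP 54,000.00 ÷ 0.55988 = AUD 96,449.24
AUD 96,449.24 ÷ 1.5173 = USD 63,566.36
USD 63,566.36 × 0.87505 = GBP 55,623.74
Profit = GBP 55,623.74 − GBP 54,000.00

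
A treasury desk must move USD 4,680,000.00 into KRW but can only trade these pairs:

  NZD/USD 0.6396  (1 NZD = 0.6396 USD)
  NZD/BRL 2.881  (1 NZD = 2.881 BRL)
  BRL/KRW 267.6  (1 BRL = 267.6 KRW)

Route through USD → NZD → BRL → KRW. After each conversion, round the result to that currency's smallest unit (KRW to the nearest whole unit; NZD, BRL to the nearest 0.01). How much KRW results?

KRW 5,641,138,535

USD 4,680,000.00 ÷ 0.6396 = NZD 7,317,073.17
NZD 7,317,073.17 × 2.881 = BRL 21,080,487.80
BRL 21,080,487.80 × 267.6 = KRW 5,641,138,535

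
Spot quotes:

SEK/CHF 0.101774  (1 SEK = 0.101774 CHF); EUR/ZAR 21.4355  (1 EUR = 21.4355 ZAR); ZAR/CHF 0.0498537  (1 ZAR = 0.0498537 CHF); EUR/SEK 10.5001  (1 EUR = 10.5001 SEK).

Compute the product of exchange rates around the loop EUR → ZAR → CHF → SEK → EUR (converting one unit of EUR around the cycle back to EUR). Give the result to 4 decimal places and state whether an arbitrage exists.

1.0000 (no arbitrage)

Around EUR → ZAR → CHF → SEK → EUR: 1 × 21.4355 × 0.0498537 ÷ 0.101774 ÷ 10.5001 = 1.000002
Product ≈ 1 (deviation 0.000%, within rounding noise).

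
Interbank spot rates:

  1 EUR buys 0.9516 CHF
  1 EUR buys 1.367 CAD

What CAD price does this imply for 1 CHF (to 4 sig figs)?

CHF/CAD = 1.437

1 CHF ÷ 0.9516 = 1.05086 EUR
1.05086 EUR × 1.367 = 1.43653 CAD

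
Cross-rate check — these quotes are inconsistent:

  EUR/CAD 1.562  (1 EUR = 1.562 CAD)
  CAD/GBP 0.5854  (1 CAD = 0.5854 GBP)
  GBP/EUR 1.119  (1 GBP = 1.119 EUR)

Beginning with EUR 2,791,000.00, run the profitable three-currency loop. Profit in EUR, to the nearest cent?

Profitable loop is EUR → CAD → GBP → EUR:
EUR 2,791,000.00 × 1.562 = CAD 4,359,542.00
CAD 4,359,542.00 × 0.5854 = GBP 2,552,075.89
GBP 2,552,075.89 × 1.119 = EUR 2,855,772.92
Profit = EUR 2,855,772.92 − EUR 2,791,000.00

Profit: EUR 64,772.92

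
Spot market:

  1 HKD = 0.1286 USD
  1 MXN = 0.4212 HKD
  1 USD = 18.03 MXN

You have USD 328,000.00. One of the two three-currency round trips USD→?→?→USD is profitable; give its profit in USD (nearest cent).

Profitable loop is USD → HKD → MXN → USD:
USD 328,000.00 ÷ 0.1286 = HKD 2,550,544.32
HKD 2,550,544.32 ÷ 0.4212 = MXN 6,055,423.37
MXN 6,055,423.37 ÷ 18.03 = USD 335,852.66
Profit = USD 335,852.66 − USD 328,000.00

Profit: USD 7,852.66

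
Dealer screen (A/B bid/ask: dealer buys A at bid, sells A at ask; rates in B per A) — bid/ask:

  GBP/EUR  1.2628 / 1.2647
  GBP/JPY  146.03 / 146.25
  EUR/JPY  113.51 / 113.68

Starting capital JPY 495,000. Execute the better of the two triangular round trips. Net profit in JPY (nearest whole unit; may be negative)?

Best loop JPY → EUR → GBP → JPY:
JPY 495,000 ÷ 113.68 (buy EUR at ask) = EUR 4,354.33
EUR 4,354.33 ÷ 1.2647 (buy GBP at ask) = GBP 3,442.97
GBP 3,442.97 × 146.03 (sell GBP at bid) = JPY 502,777

Net profit: JPY 7,777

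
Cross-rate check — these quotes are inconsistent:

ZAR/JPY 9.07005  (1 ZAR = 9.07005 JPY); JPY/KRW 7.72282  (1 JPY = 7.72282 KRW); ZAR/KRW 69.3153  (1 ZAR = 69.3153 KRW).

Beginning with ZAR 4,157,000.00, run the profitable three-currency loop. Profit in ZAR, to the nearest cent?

Profit: ZAR 43,843.58

Profitable loop is ZAR → JPY → KRW → ZAR:
ZAR 4,157,000.00 × 9.07005 = JPY 37,704,198
JPY 37,704,198 × 7.72282 = KRW 291,182,733
KRW 291,182,733 ÷ 69.3153 = ZAR 4,200,843.58
Profit = ZAR 4,200,843.58 − ZAR 4,157,000.00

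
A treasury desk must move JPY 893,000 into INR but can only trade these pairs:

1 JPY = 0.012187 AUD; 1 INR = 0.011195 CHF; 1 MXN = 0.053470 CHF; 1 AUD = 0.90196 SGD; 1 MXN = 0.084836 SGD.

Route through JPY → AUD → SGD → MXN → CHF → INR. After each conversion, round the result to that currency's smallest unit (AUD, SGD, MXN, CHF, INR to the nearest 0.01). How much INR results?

INR 552,638.68

JPY 893,000 × 0.012187 = AUD 10,882.99
AUD 10,882.99 × 0.90196 = SGD 9,816.02
SGD 9,816.02 ÷ 0.084836 = MXN 115,705.83
MXN 115,705.83 × 0.053470 = CHF 6,186.79
CHF 6,186.79 ÷ 0.011195 = INR 552,638.68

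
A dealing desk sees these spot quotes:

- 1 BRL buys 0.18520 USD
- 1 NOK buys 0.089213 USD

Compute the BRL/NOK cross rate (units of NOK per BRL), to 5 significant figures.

BRL/NOK = 2.0759

1 BRL × 0.18520 = 0.1852 USD
0.1852 USD ÷ 0.089213 = 2.07593 NOK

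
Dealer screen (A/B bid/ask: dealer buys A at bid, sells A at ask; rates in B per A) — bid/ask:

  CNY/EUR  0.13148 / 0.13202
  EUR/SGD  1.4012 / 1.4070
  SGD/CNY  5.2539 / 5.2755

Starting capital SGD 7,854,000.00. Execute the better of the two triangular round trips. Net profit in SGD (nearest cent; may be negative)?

Best loop SGD → EUR → CNY → SGD:
SGD 7,854,000.00 ÷ 1.4070 (buy EUR at ask) = EUR 5,582,089.55
EUR 5,582,089.55 ÷ 0.13202 (buy CNY at ask) = CNY 42,282,150.83
CNY 42,282,150.83 ÷ 5.2755 (buy SGD at ask) = SGD 8,014,813.92

Net profit: SGD 160,813.92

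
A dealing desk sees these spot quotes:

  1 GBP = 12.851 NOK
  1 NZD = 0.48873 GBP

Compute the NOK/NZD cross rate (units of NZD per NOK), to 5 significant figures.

NOK/NZD = 0.15922

1 NOK ÷ 12.851 = 0.077815 GBP
0.077815 GBP ÷ 0.48873 = 0.159219 NZD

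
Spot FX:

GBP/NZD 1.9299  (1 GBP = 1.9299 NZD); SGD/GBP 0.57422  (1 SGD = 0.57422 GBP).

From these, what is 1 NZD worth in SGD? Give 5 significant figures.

1 NZD ÷ 1.9299 = 0.518162 GBP
0.518162 GBP ÷ 0.57422 = 0.902375 SGD

NZD/SGD = 0.90237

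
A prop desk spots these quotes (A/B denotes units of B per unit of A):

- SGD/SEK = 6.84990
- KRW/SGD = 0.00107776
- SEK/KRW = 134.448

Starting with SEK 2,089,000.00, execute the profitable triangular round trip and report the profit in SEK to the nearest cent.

Profit: SEK 15,639.91

Profitable loop is SEK → SGD → KRW → SEK:
SEK 2,089,000.00 ÷ 6.84990 = SGD 304,967.96
SGD 304,967.96 ÷ 0.00107776 = KRW 282,964,626
KRW 282,964,626 ÷ 134.448 = SEK 2,104,639.91
Profit = SEK 2,104,639.91 − SEK 2,089,000.00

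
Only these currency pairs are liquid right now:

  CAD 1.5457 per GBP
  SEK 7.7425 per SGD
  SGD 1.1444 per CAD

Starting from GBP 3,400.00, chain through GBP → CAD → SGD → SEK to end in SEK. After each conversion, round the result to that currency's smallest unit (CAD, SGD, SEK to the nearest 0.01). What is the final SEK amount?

SEK 46,565.41

GBP 3,400.00 × 1.5457 = CAD 5,255.38
CAD 5,255.38 × 1.1444 = SGD 6,014.26
SGD 6,014.26 × 7.7425 = SEK 46,565.41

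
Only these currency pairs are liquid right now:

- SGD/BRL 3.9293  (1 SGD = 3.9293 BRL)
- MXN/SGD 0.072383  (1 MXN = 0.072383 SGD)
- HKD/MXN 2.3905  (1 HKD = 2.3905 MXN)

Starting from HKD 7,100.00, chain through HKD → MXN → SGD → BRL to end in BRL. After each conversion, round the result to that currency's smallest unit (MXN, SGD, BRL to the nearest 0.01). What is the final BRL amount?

HKD 7,100.00 × 2.3905 = MXN 16,972.55
MXN 16,972.55 × 0.072383 = SGD 1,228.52
SGD 1,228.52 × 3.9293 = BRL 4,827.22

BRL 4,827.22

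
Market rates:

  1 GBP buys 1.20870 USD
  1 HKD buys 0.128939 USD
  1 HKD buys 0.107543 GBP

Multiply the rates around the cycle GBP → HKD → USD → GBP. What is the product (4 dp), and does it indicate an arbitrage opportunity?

0.9919 (arbitrage exists)

Around GBP → HKD → USD → GBP: 1 ÷ 0.107543 × 0.128939 ÷ 1.20870 = 0.991936
Product < 1; profitable direction is GBP → USD → HKD → GBP.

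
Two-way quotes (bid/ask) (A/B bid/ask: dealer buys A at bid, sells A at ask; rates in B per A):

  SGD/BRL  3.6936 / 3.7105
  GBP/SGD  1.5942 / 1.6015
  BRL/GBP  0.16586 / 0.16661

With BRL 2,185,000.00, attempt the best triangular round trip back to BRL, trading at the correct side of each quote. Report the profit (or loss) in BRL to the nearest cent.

Net profit: BRL 21,942.40

Best loop BRL → SGD → GBP → BRL:
BRL 2,185,000.00 ÷ 3.7105 (buy SGD at ask) = SGD 588,869.42
SGD 588,869.42 ÷ 1.6015 (buy GBP at ask) = GBP 367,698.67
GBP 367,698.67 ÷ 0.16661 (buy BRL at ask) = BRL 2,206,942.40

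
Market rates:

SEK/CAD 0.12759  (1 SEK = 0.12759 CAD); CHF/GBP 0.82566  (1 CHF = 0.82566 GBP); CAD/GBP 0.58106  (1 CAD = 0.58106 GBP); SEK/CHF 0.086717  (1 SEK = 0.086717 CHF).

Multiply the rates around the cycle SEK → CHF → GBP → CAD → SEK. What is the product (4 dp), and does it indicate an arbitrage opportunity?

Around SEK → CHF → GBP → CAD → SEK: 1 × 0.086717 × 0.82566 ÷ 0.58106 ÷ 0.12759 = 0.965757
Product < 1; profitable direction is SEK → CAD → GBP → CHF → SEK.

0.9658 (arbitrage exists)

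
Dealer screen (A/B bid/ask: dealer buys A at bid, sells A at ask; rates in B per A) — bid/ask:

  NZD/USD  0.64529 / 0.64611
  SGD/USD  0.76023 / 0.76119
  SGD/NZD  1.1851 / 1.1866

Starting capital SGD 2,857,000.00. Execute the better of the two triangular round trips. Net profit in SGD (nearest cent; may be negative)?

Net profit: SGD 13,298.73

Best loop SGD → NZD → USD → SGD:
SGD 2,857,000.00 × 1.1851 (sell SGD at bid) = NZD 3,385,830.70
NZD 3,385,830.70 × 0.64529 (sell NZD at bid) = USD 2,184,842.69
USD 2,184,842.69 ÷ 0.76119 (buy SGD at ask) = SGD 2,870,298.73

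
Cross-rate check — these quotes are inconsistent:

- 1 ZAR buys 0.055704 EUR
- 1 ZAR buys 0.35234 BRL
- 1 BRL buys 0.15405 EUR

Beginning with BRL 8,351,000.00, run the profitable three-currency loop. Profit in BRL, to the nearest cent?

Profitable loop is BRL → ZAR → EUR → BRL:
BRL 8,351,000.00 ÷ 0.35234 = ZAR 23,701,538.29
ZAR 23,701,538.29 × 0.055704 = EUR 1,320,270.49
EUR 1,320,270.49 ÷ 0.15405 = BRL 8,570,402.39
Profit = BRL 8,570,402.39 − BRL 8,351,000.00

Profit: BRL 219,402.39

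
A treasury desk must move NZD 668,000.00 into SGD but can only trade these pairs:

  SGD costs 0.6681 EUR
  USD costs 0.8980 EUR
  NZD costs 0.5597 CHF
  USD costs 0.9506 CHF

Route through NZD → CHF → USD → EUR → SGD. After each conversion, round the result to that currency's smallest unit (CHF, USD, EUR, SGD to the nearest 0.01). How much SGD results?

NZD 668,000.00 × 0.5597 = CHF 373,879.60
CHF 373,879.60 ÷ 0.9506 = USD 393,309.07
USD 393,309.07 × 0.8980 = EUR 353,191.54
EUR 353,191.54 ÷ 0.6681 = SGD 528,650.71

SGD 528,650.71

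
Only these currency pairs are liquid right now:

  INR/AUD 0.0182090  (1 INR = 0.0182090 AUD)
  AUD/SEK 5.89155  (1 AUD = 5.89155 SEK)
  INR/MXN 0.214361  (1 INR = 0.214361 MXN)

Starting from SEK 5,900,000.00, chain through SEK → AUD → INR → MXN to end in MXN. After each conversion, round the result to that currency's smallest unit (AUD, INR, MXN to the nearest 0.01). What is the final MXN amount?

MXN 11,789,139.95

SEK 5,900,000.00 ÷ 5.89155 = AUD 1,001,434.26
AUD 1,001,434.26 ÷ 0.0182090 = INR 54,996,664.29
INR 54,996,664.29 × 0.214361 = MXN 11,789,139.95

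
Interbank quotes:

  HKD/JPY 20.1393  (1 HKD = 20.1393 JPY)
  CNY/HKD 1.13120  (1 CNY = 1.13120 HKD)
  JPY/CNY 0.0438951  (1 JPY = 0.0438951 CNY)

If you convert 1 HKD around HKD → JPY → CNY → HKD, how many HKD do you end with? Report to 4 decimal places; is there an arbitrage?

Around HKD → JPY → CNY → HKD: 1 × 20.1393 × 0.0438951 × 1.13120 = 1.000000
Product ≈ 1 (deviation 0.000%, within rounding noise).

1.0000 (no arbitrage)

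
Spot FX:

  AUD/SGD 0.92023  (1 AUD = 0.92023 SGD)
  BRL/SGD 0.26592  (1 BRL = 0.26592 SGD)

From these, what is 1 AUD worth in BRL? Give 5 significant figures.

1 AUD × 0.92023 = 0.92023 SGD
0.92023 SGD ÷ 0.26592 = 3.46055 BRL

AUD/BRL = 3.4606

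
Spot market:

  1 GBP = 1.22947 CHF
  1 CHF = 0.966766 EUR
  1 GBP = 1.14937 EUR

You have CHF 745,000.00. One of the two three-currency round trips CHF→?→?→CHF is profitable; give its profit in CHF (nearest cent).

Profit: CHF 25,434.50

Profitable loop is CHF → EUR → GBP → CHF:
CHF 745,000.00 × 0.966766 = EUR 720,240.67
EUR 720,240.67 ÷ 1.14937 = GBP 626,639.52
GBP 626,639.52 × 1.22947 = CHF 770,434.50
Profit = CHF 770,434.50 − CHF 745,000.00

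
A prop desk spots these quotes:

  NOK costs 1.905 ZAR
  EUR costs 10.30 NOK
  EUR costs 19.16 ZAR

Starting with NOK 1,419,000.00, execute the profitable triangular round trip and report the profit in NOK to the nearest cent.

Profitable loop is NOK → ZAR → EUR → NOK:
NOK 1,419,000.00 × 1.905 = ZAR 2,703,195.00
ZAR 2,703,195.00 ÷ 19.16 = EUR 141,085.33
EUR 141,085.33 × 10.30 = NOK 1,453,178.94
Profit = NOK 1,453,178.94 − NOK 1,419,000.00

Profit: NOK 34,178.94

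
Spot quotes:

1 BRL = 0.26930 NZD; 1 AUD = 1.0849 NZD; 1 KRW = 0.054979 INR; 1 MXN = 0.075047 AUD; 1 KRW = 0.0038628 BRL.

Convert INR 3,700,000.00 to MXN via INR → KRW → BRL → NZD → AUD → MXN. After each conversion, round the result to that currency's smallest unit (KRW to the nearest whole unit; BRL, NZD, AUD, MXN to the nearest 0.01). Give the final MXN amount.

INR 3,700,000.00 ÷ 0.054979 = KRW 67,298,423
KRW 67,298,423 × 0.0038628 = BRL 259,960.35
BRL 259,960.35 × 0.26930 = NZD 70,007.32
NZD 70,007.32 ÷ 1.0849 = AUD 64,528.82
AUD 64,528.82 ÷ 0.075047 = MXN 859,845.43

MXN 859,845.43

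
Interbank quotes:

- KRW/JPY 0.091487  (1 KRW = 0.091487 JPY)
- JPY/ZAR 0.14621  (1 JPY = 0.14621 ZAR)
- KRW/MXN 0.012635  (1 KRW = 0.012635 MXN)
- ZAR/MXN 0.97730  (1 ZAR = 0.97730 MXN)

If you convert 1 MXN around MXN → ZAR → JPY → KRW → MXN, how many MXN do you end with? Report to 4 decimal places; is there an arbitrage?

0.9665 (arbitrage exists)

Around MXN → ZAR → JPY → KRW → MXN: 1 ÷ 0.97730 ÷ 0.14621 ÷ 0.091487 × 0.012635 = 0.966520
Product < 1; profitable direction is MXN → KRW → JPY → ZAR → MXN.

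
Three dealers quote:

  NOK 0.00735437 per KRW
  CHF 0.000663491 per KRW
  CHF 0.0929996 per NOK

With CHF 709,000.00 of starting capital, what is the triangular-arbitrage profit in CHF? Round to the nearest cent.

Profit: CHF 21,865.99

Profitable loop is CHF → KRW → NOK → CHF:
CHF 709,000.00 ÷ 0.000663491 = KRW 1,068,590,230
KRW 1,068,590,230 × 0.00735437 = NOK 7,858,807.93
NOK 7,858,807.93 × 0.0929996 = CHF 730,865.99
Profit = CHF 730,865.99 − CHF 709,000.00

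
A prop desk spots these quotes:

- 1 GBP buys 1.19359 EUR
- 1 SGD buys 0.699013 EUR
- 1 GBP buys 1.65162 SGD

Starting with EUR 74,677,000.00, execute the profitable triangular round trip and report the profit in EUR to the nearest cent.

Profit: EUR 2,528,217.07

Profitable loop is EUR → SGD → GBP → EUR:
EUR 74,677,000.00 ÷ 0.699013 = SGD 106,832,061.78
SGD 106,832,061.78 ÷ 1.65162 = GBP 64,683,196.97
GBP 64,683,196.97 × 1.19359 = EUR 77,205,217.07
Profit = EUR 77,205,217.07 − EUR 74,677,000.00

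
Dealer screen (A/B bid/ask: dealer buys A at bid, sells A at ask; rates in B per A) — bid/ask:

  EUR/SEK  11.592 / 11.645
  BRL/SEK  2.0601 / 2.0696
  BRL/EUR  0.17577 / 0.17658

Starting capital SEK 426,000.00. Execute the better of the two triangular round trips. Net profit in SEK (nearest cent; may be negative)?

Net profit: SEK 792.61

Best loop SEK → EUR → BRL → SEK:
SEK 426,000.00 ÷ 11.645 (buy EUR at ask) = EUR 36,582.22
EUR 36,582.22 ÷ 0.17658 (buy BRL at ask) = BRL 207,170.82
BRL 207,170.82 × 2.0601 (sell BRL at bid) = SEK 426,792.61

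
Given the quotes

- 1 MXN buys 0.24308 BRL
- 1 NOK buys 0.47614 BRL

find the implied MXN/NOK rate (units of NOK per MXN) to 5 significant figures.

MXN/NOK = 0.51052

1 MXN × 0.24308 = 0.24308 BRL
0.24308 BRL ÷ 0.47614 = 0.510522 NOK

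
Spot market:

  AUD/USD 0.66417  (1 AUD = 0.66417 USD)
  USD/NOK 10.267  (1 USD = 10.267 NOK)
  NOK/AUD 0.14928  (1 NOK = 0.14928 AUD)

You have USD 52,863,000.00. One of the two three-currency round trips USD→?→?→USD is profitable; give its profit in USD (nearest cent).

Profitable loop is USD → NOK → AUD → USD:
USD 52,863,000.00 × 10.267 = NOK 542,744,421.00
NOK 542,744,421.00 × 0.14928 = AUD 81,020,887.17
AUD 81,020,887.17 × 0.66417 = USD 53,811,642.63
Profit = USD 53,811,642.63 − USD 52,863,000.00

Profit: USD 948,642.63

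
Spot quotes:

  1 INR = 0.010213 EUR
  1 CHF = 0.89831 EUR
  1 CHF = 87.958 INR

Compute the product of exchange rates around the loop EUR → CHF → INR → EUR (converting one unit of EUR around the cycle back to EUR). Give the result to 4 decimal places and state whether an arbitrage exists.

Around EUR → CHF → INR → EUR: 1 ÷ 0.89831 × 87.958 × 0.010213 = 1.000006
Product ≈ 1 (deviation 0.001%, within rounding noise).

1.0000 (no arbitrage)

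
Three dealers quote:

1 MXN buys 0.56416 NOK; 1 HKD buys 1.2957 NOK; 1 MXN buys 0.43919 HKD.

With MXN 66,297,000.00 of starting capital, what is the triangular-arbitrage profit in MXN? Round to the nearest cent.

Profit: MXN 575,642.95

Profitable loop is MXN → HKD → NOK → MXN:
MXN 66,297,000.00 × 0.43919 = HKD 29,116,979.43
HKD 29,116,979.43 × 1.2957 = NOK 37,726,870.25
NOK 37,726,870.25 ÷ 0.56416 = MXN 66,872,642.95
Profit = MXN 66,872,642.95 − MXN 66,297,000.00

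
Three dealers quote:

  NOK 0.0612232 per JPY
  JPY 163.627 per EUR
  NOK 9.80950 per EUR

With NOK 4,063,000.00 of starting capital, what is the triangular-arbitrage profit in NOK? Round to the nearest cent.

Profitable loop is NOK → EUR → JPY → NOK:
NOK 4,063,000.00 ÷ 9.80950 = EUR 414,190.33
EUR 414,190.33 × 163.627 = JPY 67,772,720
JPY 67,772,720 × 0.0612232 = NOK 4,149,262.82
Profit = NOK 4,149,262.82 − NOK 4,063,000.00

Profit: NOK 86,262.82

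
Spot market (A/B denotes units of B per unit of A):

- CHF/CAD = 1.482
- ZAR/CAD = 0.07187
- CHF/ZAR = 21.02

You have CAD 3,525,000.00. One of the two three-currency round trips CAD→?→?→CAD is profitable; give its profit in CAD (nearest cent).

Profit: CAD 68,281.77

Profitable loop is CAD → CHF → ZAR → CAD:
CAD 3,525,000.00 ÷ 1.482 = CHF 2,378,542.51
CHF 2,378,542.51 × 21.02 = ZAR 49,996,963.56
ZAR 49,996,963.56 × 0.07187 = CAD 3,593,281.77
Profit = CAD 3,593,281.77 − CAD 3,525,000.00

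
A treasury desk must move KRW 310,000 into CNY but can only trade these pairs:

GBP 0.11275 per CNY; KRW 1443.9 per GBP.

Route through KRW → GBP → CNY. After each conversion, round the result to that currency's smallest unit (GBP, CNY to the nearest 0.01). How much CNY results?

KRW 310,000 ÷ 1443.9 = GBP 214.70
GBP 214.70 ÷ 0.11275 = CNY 1,904.21

CNY 1,904.21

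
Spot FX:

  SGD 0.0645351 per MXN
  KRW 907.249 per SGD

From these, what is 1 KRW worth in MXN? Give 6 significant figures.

KRW/MXN = 0.0170796

1 KRW ÷ 907.249 = 0.00110223 SGD
0.00110223 SGD ÷ 0.0645351 = 0.0170796 MXN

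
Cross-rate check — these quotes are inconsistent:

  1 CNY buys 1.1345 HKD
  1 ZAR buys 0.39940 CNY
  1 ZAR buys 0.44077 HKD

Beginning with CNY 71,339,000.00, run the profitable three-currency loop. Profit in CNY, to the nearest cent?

Profit: CNY 1,998,744.73

Profitable loop is CNY → HKD → ZAR → CNY:
CNY 71,339,000.00 × 1.1345 = HKD 80,934,095.50
HKD 80,934,095.50 ÷ 0.44077 = ZAR 183,619,791.50
ZAR 183,619,791.50 × 0.39940 = CNY 73,337,744.73
Profit = CNY 73,337,744.73 − CNY 71,339,000.00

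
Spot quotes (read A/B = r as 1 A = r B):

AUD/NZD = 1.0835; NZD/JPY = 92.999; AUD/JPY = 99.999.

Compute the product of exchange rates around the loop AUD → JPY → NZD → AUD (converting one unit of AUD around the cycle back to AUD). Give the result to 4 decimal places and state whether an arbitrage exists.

0.9924 (arbitrage exists)

Around AUD → JPY → NZD → AUD: 1 × 99.999 ÷ 92.999 ÷ 1.0835 = 0.992404
Product < 1; profitable direction is AUD → NZD → JPY → AUD.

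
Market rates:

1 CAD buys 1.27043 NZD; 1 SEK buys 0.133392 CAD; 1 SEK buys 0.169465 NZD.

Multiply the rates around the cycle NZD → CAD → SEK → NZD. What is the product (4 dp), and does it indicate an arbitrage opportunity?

Around NZD → CAD → SEK → NZD: 1 ÷ 1.27043 ÷ 0.133392 × 0.169465 = 0.999999
Product ≈ 1 (deviation 0.000%, within rounding noise).

1.0000 (no arbitrage)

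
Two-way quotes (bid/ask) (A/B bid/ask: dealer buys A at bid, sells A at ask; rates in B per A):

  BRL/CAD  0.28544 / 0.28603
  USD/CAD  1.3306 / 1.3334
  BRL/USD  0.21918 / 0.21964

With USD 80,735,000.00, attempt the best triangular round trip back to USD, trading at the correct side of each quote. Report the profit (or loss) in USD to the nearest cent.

Net profit: USD 1,583,738.27

Best loop USD → CAD → BRL → USD:
USD 80,735,000.00 × 1.3306 (sell USD at bid) = CAD 107,425,991.00
CAD 107,425,991.00 ÷ 0.28603 (buy BRL at ask) = BRL 375,575,957.07
BRL 375,575,957.07 × 0.21918 (sell BRL at bid) = USD 82,318,738.27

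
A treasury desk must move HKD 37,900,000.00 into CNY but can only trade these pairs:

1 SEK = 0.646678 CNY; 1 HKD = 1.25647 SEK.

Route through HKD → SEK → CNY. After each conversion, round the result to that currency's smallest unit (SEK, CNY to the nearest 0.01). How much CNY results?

HKD 37,900,000.00 × 1.25647 = SEK 47,620,213.00
SEK 47,620,213.00 × 0.646678 = CNY 30,794,944.10

CNY 30,794,944.10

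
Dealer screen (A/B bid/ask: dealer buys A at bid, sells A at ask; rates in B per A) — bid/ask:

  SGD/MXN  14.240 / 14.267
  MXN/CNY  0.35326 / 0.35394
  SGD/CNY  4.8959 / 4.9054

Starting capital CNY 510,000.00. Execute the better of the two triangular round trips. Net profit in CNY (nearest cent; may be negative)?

Net profit: CNY 12,998.21

Best loop CNY → SGD → MXN → CNY:
CNY 510,000.00 ÷ 4.9054 (buy SGD at ask) = SGD 103,967.06
SGD 103,967.06 × 14.240 (sell SGD at bid) = MXN 1,480,490.89
MXN 1,480,490.89 × 0.35326 (sell MXN at bid) = CNY 522,998.21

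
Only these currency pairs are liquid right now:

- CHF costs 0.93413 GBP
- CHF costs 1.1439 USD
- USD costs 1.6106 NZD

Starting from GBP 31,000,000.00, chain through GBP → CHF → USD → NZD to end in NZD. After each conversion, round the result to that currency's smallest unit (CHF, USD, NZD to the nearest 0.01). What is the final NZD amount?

GBP 31,000,000.00 ÷ 0.93413 = CHF 33,185,959.13
CHF 33,185,959.13 × 1.1439 = USD 37,961,418.65
USD 37,961,418.65 × 1.6106 = NZD 61,140,660.88

NZD 61,140,660.88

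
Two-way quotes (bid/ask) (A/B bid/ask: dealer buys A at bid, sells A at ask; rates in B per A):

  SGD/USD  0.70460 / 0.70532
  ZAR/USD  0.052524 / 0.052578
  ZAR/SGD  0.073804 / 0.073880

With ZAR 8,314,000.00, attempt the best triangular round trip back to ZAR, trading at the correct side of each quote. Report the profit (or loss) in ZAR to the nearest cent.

Net profit: ZAR 66,206.63

Best loop ZAR → USD → SGD → ZAR:
ZAR 8,314,000.00 × 0.052524 (sell ZAR at bid) = USD 436,684.54
USD 436,684.54 ÷ 0.70532 (buy SGD at ask) = SGD 619,129.67
SGD 619,129.67 ÷ 0.073880 (buy ZAR at ask) = ZAR 8,380,206.63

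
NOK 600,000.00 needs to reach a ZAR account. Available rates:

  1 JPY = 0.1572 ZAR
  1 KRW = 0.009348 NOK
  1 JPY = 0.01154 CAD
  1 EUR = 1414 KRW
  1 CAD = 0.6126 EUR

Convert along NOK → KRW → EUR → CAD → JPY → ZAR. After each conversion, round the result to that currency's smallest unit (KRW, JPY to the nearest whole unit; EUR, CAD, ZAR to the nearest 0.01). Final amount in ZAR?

NOK 600,000.00 ÷ 0.009348 = KRW 64,184,852
KRW 64,184,852 ÷ 1414 = EUR 45,392.40
EUR 45,392.40 ÷ 0.6126 = CAD 74,097.94
CAD 74,097.94 ÷ 0.01154 = JPY 6,420,965
JPY 6,420,965 × 0.1572 = ZAR 1,009,375.70

ZAR 1,009,375.70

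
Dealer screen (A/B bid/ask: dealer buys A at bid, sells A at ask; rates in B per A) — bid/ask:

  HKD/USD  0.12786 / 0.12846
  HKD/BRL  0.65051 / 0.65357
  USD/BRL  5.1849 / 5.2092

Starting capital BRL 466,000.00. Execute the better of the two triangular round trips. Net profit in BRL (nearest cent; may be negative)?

Best loop BRL → HKD → USD → BRL:
BRL 466,000.00 ÷ 0.65357 (buy HKD at ask) = HKD 713,007.02
HKD 713,007.02 × 0.12786 (sell HKD at bid) = USD 91,165.08
USD 91,165.08 × 5.1849 (sell USD at bid) = BRL 472,681.81

Net profit: BRL 6,681.81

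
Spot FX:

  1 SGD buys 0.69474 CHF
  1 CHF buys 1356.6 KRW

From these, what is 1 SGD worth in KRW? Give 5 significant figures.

1 SGD × 0.69474 = 0.69474 CHF
0.69474 CHF × 1356.6 = 942.484 KRW

SGD/KRW = 942.48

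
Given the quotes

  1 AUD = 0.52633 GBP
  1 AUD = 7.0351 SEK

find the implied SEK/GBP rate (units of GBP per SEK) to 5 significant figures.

SEK/GBP = 0.074815

1 SEK ÷ 7.0351 = 0.142144 AUD
0.142144 AUD × 0.52633 = 0.0748149 GBP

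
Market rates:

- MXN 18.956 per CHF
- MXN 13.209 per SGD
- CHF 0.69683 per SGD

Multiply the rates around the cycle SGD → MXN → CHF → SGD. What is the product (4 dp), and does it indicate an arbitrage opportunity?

1.0000 (no arbitrage)

Around SGD → MXN → CHF → SGD: 1 × 13.209 ÷ 18.956 ÷ 0.69683 = 0.999992
Product ≈ 1 (deviation 0.001%, within rounding noise).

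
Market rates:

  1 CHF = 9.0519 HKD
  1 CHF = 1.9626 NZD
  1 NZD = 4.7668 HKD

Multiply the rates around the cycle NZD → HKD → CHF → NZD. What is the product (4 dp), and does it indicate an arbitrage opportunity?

1.0335 (arbitrage exists)

Around NZD → HKD → CHF → NZD: 1 × 4.7668 ÷ 9.0519 × 1.9626 = 1.033520
Product > 1; profitable direction is NZD → HKD → CHF → NZD.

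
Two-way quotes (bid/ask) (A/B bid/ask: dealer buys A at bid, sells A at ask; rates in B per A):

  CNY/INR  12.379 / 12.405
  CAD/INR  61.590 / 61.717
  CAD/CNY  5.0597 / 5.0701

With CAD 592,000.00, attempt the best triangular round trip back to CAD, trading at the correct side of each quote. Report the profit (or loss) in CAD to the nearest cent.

Best loop CAD → CNY → INR → CAD:
CAD 592,000.00 × 5.0597 (sell CAD at bid) = CNY 2,995,342.40
CNY 2,995,342.40 × 12.379 (sell CNY at bid) = INR 37,079,343.57
INR 37,079,343.57 ÷ 61.717 (buy CAD at ask) = CAD 600,796.27

Net profit: CAD 8,796.27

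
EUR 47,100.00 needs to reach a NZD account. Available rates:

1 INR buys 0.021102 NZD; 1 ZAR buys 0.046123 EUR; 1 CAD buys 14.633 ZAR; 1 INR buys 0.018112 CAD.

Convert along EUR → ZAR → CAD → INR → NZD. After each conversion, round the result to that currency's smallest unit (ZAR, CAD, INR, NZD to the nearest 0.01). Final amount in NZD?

NZD 81,306.86

EUR 47,100.00 ÷ 0.046123 = ZAR 1,021,182.49
ZAR 1,021,182.49 ÷ 14.633 = CAD 69,786.27
CAD 69,786.27 ÷ 0.018112 = INR 3,853,040.53
INR 3,853,040.53 × 0.021102 = NZD 81,306.86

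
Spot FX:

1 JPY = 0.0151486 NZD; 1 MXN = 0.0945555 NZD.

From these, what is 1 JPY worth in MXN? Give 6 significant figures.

1 JPY × 0.0151486 = 0.0151486 NZD
0.0151486 NZD ÷ 0.0945555 = 0.160209 MXN

JPY/MXN = 0.160209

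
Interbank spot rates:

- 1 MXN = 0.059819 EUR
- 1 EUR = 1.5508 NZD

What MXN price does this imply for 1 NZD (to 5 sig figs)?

NZD/MXN = 10.780

1 NZD ÷ 1.5508 = 0.644828 EUR
0.644828 EUR ÷ 0.059819 = 10.7797 MXN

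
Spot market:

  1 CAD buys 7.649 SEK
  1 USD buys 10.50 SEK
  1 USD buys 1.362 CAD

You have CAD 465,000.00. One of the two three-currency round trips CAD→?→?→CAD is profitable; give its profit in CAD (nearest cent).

Profitable loop is CAD → USD → SEK → CAD:
CAD 465,000.00 ÷ 1.362 = USD 341,409.69
USD 341,409.69 × 10.50 = SEK 3,584,801.76
SEK 3,584,801.76 ÷ 7.649 = CAD 468,662.80
Profit = CAD 468,662.80 − CAD 465,000.00

Profit: CAD 3,662.80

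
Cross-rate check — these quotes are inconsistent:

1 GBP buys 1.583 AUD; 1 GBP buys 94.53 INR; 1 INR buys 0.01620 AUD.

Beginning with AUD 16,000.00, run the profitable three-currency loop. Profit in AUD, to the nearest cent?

Profit: AUD 539.27

Profitable loop is AUD → INR → GBP → AUD:
AUD 16,000.00 ÷ 0.01620 = INR 987,654.32
INR 987,654.32 ÷ 94.53 = GBP 10,448.05
GBP 10,448.05 × 1.583 = AUD 16,539.27
Profit = AUD 16,539.27 − AUD 16,000.00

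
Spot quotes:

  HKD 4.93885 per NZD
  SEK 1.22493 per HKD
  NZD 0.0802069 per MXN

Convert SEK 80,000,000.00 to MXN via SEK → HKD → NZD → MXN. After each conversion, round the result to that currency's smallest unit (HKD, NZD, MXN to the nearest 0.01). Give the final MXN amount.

MXN 164,869,814.19

SEK 80,000,000.00 ÷ 1.22493 = HKD 65,309,854.44
HKD 65,309,854.44 ÷ 4.93885 = NZD 13,223,696.70
NZD 13,223,696.70 ÷ 0.0802069 = MXN 164,869,814.19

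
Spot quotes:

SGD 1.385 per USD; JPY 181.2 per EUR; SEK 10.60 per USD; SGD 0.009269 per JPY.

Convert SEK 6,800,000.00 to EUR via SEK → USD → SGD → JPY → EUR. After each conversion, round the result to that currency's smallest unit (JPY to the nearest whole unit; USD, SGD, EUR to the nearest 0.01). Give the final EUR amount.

SEK 6,800,000.00 ÷ 10.60 = USD 641,509.43
USD 641,509.43 × 1.385 = SGD 888,490.56
SGD 888,490.56 ÷ 0.009269 = JPY 95,856,140
JPY 95,856,140 ÷ 181.2 = EUR 529,007.40

EUR 529,007.40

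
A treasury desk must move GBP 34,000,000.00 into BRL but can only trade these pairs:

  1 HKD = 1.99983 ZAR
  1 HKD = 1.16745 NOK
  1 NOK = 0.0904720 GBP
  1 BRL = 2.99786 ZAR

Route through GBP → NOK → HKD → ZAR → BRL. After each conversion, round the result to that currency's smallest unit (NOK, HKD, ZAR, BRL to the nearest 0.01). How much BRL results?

GBP 34,000,000.00 ÷ 0.0904720 = NOK 375,806,879.48
NOK 375,806,879.48 ÷ 1.16745 = HKD 321,904,046.84
HKD 321,904,046.84 × 1.99983 = ZAR 643,753,369.99
ZAR 643,753,369.99 ÷ 2.99786 = BRL 214,737,636.18

BRL 214,737,636.18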